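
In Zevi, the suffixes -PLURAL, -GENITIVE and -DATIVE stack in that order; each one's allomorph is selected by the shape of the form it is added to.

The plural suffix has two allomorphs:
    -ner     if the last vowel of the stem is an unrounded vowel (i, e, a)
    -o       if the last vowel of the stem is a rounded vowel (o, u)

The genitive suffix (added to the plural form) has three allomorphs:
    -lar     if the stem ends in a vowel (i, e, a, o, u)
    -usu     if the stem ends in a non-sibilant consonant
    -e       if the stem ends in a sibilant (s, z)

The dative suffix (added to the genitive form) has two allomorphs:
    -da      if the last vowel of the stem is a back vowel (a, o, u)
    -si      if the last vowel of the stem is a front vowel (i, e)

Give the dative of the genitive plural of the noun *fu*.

*fu* — last vowel /u/ (a rounded vowel) → -o → *fuo*.
Since the final sound of the plural form *fuo* is /o/ (a vowel), it takes -lar, giving *fuolar*.
Since the last vowel of the genitive form *fuolar* is /a/ (a back vowel), it takes -da, giving *fuolarda*.

fuolarda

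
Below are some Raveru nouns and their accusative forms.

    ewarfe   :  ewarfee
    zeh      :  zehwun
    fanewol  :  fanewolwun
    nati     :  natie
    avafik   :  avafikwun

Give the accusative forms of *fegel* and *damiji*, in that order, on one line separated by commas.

fegelwun, damijie

The suffix is conditioned by the final sound: -wun when the stem ends in a consonant (*zeh*, *fanewol*, *avafik*); -e when the stem ends in a vowel (*ewarfe*, *nati*).
*fegel*: final sound = /l/, a consonant → -wun → *fegelwun*.
Since the final sound of *damiji* is /i/ (a vowel), it takes -e, giving *damijie*.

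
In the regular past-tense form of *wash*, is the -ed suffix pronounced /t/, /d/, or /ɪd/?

/t/

The stem *wash* ends in a voiceless consonant other than /t/.
The -ed suffix is realized as /ɪd/ after /t, d/; as /t/ after other voiceless consonants; and as /d/ after other voiced sounds.
So -ed on *wash* is pronounced /t/.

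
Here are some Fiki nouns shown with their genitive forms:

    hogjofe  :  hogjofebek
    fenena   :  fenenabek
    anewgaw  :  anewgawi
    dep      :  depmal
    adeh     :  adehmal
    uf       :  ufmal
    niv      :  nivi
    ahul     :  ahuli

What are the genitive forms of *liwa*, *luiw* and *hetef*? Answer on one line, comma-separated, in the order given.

liwabek, luiwi, hetefmal

Looking at the final sound of each stem: -mal when the stem ends in a voiceless consonant (*dep*, *adeh*, *uf*); -i when the stem ends in a voiced consonant (*anewgaw*, *niv*, *ahul*); -bek when the stem ends in a vowel (*hogjofe*, *fenena*).
*liwa*: final sound = /a/, a vowel → -bek → *liwabek*.
*luiw*: final sound = /w/, a voiced consonant → -i → *luiwi*.
Since the final sound of *hetef* is /f/ (a voiceless consonant), it takes -mal, giving *hetefmal*.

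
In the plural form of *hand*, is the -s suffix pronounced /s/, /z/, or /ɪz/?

The stem *hand* ends in a voiced non-sibilant sound.
The plural suffix surfaces as /ɪz/ after sibilants, /s/ after other voiceless consonants, and /z/ after other voiced sounds.
So the plural -s on *hand* is pronounced /z/.

/z/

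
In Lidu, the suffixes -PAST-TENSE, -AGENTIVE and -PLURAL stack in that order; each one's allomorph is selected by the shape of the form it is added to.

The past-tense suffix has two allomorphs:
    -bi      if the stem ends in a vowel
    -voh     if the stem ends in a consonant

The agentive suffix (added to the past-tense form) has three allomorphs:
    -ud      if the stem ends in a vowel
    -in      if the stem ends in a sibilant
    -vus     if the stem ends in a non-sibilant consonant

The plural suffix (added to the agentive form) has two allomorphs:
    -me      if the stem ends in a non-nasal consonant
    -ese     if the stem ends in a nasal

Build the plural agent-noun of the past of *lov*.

lovvohvusme

*lov*: final sound = /v/, a consonant → -voh → *lovvoh*.
The final sound of the past-tense form *lovvoh* is /h/, which is a non-sibilant consonant, so the agentive suffix is -vus, giving *lovvohvus*.
The agentive form *lovvohvus*: final consonant = /s/, non-nasal → -me → *lovvohvusme*.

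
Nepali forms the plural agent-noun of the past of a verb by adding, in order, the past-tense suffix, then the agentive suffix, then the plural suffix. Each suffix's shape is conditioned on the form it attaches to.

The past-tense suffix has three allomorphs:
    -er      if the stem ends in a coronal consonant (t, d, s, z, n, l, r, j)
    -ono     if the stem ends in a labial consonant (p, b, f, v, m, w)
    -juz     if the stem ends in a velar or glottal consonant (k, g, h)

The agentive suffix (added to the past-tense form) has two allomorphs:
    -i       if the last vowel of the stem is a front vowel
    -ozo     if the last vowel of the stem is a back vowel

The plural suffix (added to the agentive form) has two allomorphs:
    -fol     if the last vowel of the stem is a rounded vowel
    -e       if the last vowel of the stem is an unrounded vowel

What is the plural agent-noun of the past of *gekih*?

*gekih*: final consonant = /h/, velar/glottal → -juz → *gekihjuz*.
The past-tense form *gekihjuz* — last vowel /u/ (a back vowel) → -ozo → *gekihjuzozo*.
The agentive form *gekihjuzozo* — last vowel /o/ (a rounded vowel) → -fol → *gekihjuzozofol*.

gekihjuzozofol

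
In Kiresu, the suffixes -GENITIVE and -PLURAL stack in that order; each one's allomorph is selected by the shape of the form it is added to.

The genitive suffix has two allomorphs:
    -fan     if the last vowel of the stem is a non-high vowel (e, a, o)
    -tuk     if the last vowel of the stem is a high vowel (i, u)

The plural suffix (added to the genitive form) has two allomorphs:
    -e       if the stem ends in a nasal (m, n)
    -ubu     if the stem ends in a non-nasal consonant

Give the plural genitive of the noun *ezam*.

ezamfane

*ezam* — last vowel /a/ (a non-high vowel) → -fan → *ezamfan*.
The final consonant of the genitive form *ezamfan* is /n/, which is a nasal, so the plural suffix is -e, giving *ezamfane*.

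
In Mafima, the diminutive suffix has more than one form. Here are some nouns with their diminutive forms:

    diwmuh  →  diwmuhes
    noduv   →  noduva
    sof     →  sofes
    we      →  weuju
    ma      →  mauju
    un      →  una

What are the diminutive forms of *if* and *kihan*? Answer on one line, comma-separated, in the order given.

ifes, kihana

Looking at the final sound of each stem: -es when the stem ends in a voiceless consonant (*diwmuh*, *sof*); -a when the stem ends in a voiced consonant (*noduv*, *un*); -uju when the stem ends in a vowel (*we*, *ma*).
*if* — final sound /f/ (a voiceless consonant) → -es → *ifes*.
*kihan*: final sound = /n/, a voiced consonant → -a → *kihana*.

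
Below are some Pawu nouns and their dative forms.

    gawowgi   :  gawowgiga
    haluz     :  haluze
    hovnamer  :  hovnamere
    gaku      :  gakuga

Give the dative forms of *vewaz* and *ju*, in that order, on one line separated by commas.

The alternation tracks the final sound of the stem — -e when the stem ends in a consonant (*haluz*, *hovnamer*); -ga when the stem ends in a vowel (*gawowgi*, *gaku*).
*vewaz*: final sound = /z/, a consonant → -e → *vewaze*.
*ju* — final sound /u/ (a vowel) → -ga → *juga*.

vewaze, juga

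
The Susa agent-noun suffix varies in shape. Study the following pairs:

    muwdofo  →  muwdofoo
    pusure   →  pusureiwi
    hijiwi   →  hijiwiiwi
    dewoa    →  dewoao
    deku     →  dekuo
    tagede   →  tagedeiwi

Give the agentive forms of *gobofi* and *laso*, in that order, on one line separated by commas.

The pattern is front/back vowel harmony: -iwi when the last vowel of the stem is a front vowel (*pusure*, *hijiwi*, *tagede*); -o when the last vowel of the stem is a back vowel (*muwdofo*, *dewoa*, *deku*).
*gobofi* — last vowel /i/ (a front vowel) → -iwi → *gobofiiwi*.
*laso* — last vowel /o/ (a back vowel) → -o → *lasoo*.

gobofiiwi, lasoo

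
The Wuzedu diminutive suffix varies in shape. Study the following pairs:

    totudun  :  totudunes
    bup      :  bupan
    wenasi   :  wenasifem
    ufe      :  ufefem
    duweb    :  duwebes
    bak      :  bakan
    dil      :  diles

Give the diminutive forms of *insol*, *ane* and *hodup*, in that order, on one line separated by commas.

insoles, anefem, hodupan

Looking at the final sound of each stem: -an when the stem ends in a voiceless consonant (*bup*, *bak*); -es when the stem ends in a voiced consonant (*totudun*, *duweb*, *dil*); -fem when the stem ends in a vowel (*wenasi*, *ufe*).
*insol*: final sound = /l/, a voiced consonant → -es → *insoles*.
*ane* — final sound /e/ (a vowel) → -fem → *anefem*.
Since the final sound of *hodup* is /p/ (a voiceless consonant), it takes -an, giving *hodupan*.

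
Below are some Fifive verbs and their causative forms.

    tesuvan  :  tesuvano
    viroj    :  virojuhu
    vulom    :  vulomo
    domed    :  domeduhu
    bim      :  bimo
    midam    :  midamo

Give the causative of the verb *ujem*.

ujemo

The suffix is conditioned by the final consonant: -o when the stem ends in a nasal (*tesuvan*, *vulom*, *bim*, *midam*); -uhu when the stem ends in a non-nasal consonant (*viroj*, *domed*).
*ujem*: final consonant = /m/, a nasal → -o → *ujemo*.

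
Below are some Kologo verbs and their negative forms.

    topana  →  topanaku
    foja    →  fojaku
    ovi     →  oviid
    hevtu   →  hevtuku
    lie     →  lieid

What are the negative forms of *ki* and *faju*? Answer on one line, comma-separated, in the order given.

kiid, fajuku

The alternation tracks the last vowel of the stem — -id when the last vowel of the stem is a front vowel (*ovi*, *lie*); -ku when the last vowel of the stem is a back vowel (*topana*, *foja*, *hevtu*).
Since the last vowel of *ki* is /i/ (a front vowel), it takes -id, giving *kiid*.
*faju*: last vowel = /u/, a back vowel → -ku → *fajuku*.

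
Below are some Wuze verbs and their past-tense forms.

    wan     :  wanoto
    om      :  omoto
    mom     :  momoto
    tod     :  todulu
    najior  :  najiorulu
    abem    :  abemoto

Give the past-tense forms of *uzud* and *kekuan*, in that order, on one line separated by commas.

uzudulu, kekuanoto

The alternation tracks the final consonant of the stem — -oto when the stem ends in a nasal (*wan*, *om*, *mom*, *abem*); -ulu when the stem ends in a non-nasal consonant (*tod*, *najior*).
*uzud*: final consonant = /d/, non-nasal → -ulu → *uzudulu*.
Since the final consonant of *kekuan* is /n/ (a nasal), it takes -oto, giving *kekuanoto*.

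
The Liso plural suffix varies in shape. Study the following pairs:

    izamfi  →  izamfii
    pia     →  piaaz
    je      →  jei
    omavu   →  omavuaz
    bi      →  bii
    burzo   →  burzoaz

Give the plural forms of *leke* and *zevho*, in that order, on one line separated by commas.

The suffix is conditioned by the last vowel: -i when the last vowel of the stem is a front vowel (*izamfi*, *je*, *bi*); -az when the last vowel of the stem is a back vowel (*pia*, *omavu*, *burzo*).
The last vowel of *leke* is /e/, which is a front vowel, so the suffix is -i, giving *lekei*.
*zevho*: last vowel = /o/, a back vowel → -az → *zevhoaz*.

lekei, zevhoaz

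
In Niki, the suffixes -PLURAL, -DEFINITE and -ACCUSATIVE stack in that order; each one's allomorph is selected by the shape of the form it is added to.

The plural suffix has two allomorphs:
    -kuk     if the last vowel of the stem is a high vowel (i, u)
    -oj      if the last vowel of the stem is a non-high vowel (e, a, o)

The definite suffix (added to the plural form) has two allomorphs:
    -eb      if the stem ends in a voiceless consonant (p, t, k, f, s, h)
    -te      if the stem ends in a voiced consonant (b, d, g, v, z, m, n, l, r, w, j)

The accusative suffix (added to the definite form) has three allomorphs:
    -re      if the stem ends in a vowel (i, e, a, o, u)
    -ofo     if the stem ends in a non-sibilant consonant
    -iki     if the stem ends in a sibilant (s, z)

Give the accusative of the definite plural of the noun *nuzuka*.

*nuzuka* — last vowel /a/ (a non-high vowel) → -oj → *nuzukaoj*.
The plural form *nuzukaoj*: final consonant = /j/, voiced → -te → *nuzukaojte*.
Since the final sound of the definite form *nuzukaojte* is /e/ (a vowel), it takes -re, giving *nuzukaojtere*.

nuzukaojtere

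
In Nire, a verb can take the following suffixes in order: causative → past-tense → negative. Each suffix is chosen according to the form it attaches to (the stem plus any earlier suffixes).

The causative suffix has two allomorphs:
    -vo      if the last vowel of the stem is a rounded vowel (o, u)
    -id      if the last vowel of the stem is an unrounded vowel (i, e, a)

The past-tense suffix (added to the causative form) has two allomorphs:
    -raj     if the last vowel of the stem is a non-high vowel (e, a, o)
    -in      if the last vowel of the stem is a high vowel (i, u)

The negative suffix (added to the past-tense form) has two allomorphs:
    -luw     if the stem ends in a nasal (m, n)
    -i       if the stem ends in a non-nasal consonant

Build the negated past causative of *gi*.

*gi*: last vowel = /i/, an unrounded vowel → -id → *giid*.
The causative form *giid* — last vowel /i/ (a high vowel) → -in → *giidin*.
The final consonant of the past-tense form *giidin* is /n/, which is a nasal, so the negative suffix is -luw, giving *giidinluw*.

giidinluw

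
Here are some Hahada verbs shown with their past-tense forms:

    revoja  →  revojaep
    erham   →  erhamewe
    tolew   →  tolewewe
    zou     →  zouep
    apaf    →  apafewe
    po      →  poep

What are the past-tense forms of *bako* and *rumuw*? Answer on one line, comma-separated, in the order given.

bakoep, rumuwewe

The alternation tracks the final sound of the stem — -ewe when the stem ends in a consonant (*erham*, *tolew*, *apaf*); -ep when the stem ends in a vowel (*revoja*, *zou*, *po*).
The final sound of *bako* is /o/, which is a vowel, so the suffix is -ep, giving *bakoep*.
*rumuw*: final sound = /w/, a consonant → -ewe → *rumuwewe*.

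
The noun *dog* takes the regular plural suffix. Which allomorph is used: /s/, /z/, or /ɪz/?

/z/

The stem *dog* ends in a voiced non-sibilant sound.
The plural suffix surfaces as /ɪz/ after sibilants, /s/ after other voiceless consonants, and /z/ after other voiced sounds.
So the plural -s on *dog* is pronounced /z/.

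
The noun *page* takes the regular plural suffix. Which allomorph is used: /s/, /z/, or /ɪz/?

/ɪz/

The stem *page* ends in a sibilant (/s, z, ʃ, ʒ, tʃ, dʒ/).
The plural suffix surfaces as /ɪz/ after sibilants, /s/ after other voiceless consonants, and /z/ after other voiced sounds.
So the plural -s on *page* is pronounced /ɪz/.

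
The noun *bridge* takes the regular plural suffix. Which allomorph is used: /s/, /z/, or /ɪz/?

/ɪz/

The stem *bridge* ends in a sibilant (/s, z, ʃ, ʒ, tʃ, dʒ/).
The plural suffix surfaces as /ɪz/ after sibilants, /s/ after other voiceless consonants, and /z/ after other voiced sounds.
So the plural -s on *bridge* is pronounced /ɪz/.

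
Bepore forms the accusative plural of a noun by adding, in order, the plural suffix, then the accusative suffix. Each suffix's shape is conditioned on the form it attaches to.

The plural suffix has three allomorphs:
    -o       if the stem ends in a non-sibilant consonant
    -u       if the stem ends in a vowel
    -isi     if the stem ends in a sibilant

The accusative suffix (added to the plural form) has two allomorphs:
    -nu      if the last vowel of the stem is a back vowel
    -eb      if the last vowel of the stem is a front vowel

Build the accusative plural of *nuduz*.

Since the final sound of *nuduz* is /z/ (a sibilant), it takes -isi, giving *nuduzisi*.
The last vowel of the plural form *nuduzisi* is /i/, which is a front vowel, so the accusative suffix is -eb, giving *nuduzisieb*.

nuduzisieb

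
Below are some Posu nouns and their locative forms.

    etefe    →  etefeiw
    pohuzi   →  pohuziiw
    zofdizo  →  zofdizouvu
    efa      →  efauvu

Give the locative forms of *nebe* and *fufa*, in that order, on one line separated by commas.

Looking at the last vowel of each stem: -iw when the last vowel of the stem is a front vowel (*etefe*, *pohuzi*); -uvu when the last vowel of the stem is a back vowel (*zofdizo*, *efa*).
*nebe* — last vowel /e/ (a front vowel) → -iw → *nebeiw*.
Since the last vowel of *fufa* is /a/ (a back vowel), it takes -uvu, giving *fufauvu*.

nebeiw, fufauvu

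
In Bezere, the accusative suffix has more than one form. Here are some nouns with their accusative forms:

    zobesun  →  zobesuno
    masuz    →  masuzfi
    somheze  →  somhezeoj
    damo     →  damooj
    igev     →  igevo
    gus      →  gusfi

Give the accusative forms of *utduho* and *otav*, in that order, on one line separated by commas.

utduhooj, otavo

Looking at the final sound of each stem: -fi when the stem ends in a sibilant (*masuz*, *gus*); -o when the stem ends in a non-sibilant consonant (*zobesun*, *igev*); -oj when the stem ends in a vowel (*somheze*, *damo*).
Since the final sound of *utduho* is /o/ (a vowel), it takes -oj, giving *utduhooj*.
Since the final sound of *otav* is /v/ (a non-sibilant consonant), it takes -o, giving *otavo*.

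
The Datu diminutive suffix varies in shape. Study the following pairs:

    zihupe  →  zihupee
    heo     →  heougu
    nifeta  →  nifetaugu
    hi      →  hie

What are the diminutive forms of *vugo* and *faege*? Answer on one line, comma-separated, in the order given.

vugougu, faegee

The suffix is conditioned by the last vowel: -e when the last vowel of the stem is a front vowel (*zihupe*, *hi*); -ugu when the last vowel of the stem is a back vowel (*heo*, *nifeta*).
*vugo* — last vowel /o/ (a back vowel) → -ugu → *vugougu*.
*faege*: last vowel = /e/, a front vowel → -e → *faegee*.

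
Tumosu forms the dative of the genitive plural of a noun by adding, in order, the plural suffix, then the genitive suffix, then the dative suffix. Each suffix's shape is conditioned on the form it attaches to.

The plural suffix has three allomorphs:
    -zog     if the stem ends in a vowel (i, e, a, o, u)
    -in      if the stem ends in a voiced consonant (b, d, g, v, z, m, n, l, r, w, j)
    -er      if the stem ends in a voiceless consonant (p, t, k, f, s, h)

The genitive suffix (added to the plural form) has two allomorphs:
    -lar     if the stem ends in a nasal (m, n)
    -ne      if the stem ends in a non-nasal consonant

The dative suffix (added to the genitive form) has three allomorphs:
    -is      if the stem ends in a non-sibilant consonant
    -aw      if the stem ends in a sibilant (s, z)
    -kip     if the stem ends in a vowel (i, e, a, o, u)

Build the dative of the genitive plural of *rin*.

*rin*: final sound = /n/, a voiced consonant → -in → *rinin*.
Since the final consonant of the plural form *rinin* is /n/ (a nasal), it takes -lar, giving *rininlar*.
Since the final sound of the genitive form *rininlar* is /r/ (a non-sibilant consonant), it takes -is, giving *rininlaris*.

rininlaris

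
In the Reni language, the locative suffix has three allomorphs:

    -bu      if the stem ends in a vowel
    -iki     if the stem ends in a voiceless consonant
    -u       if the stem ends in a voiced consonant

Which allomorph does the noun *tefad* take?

*tefad* — final sound /d/ (a voiced consonant) → -u.

-u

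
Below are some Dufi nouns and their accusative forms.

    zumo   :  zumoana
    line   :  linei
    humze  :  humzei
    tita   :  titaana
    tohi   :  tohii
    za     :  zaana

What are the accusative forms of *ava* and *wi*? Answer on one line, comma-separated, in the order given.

avaana, wii

The suffix is conditioned by the last vowel: -i when the last vowel of the stem is a front vowel (*line*, *humze*, *tohi*); -ana when the last vowel of the stem is a back vowel (*zumo*, *tita*, *za*).
*ava*: last vowel = /a/, a back vowel → -ana → *avaana*.
*wi* — last vowel /i/ (a front vowel) → -i → *wii*.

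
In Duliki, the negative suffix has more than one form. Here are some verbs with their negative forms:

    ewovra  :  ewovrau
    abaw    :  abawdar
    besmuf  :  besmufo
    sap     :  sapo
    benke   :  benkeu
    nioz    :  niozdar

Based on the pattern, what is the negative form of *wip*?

The suffix is conditioned by the final sound: -o when the stem ends in a voiceless consonant (*besmuf*, *sap*); -dar when the stem ends in a voiced consonant (*abaw*, *nioz*); -u when the stem ends in a vowel (*ewovra*, *benke*).
*wip*: final sound = /p/, a voiceless consonant → -o → *wipo*.

wipo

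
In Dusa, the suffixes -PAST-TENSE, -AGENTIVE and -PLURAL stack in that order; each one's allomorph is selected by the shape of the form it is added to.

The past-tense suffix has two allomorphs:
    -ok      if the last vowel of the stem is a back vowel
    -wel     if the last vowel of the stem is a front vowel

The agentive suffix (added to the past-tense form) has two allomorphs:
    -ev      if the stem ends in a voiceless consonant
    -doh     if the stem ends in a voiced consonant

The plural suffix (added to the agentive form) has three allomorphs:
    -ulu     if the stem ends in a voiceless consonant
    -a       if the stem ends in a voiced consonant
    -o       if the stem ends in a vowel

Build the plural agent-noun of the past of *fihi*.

fihiweldohulu

Since the last vowel of *fihi* is /i/ (a front vowel), it takes -wel, giving *fihiwel*.
The final consonant of the past-tense form *fihiwel* is /l/, which is voiced, so the agentive suffix is -doh, giving *fihiweldoh*.
The agentive form *fihiweldoh*: final sound = /h/, a voiceless consonant → -ulu → *fihiweldohulu*.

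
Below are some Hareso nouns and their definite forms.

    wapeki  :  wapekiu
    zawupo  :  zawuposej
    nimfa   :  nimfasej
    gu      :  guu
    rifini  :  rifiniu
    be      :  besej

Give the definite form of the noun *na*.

nasej

The alternation tracks the last vowel of the stem — -u when the last vowel of the stem is a high vowel (*wapeki*, *gu*, *rifini*); -sej when the last vowel of the stem is a non-high vowel (*zawupo*, *nimfa*, *be*).
Since the last vowel of *na* is /a/ (a non-high vowel), it takes -sej, giving *nasej*.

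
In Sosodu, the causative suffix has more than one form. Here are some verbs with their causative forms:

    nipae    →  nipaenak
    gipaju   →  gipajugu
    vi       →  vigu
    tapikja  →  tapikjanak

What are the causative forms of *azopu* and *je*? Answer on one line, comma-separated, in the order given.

Looking at the last vowel of each stem: -gu when the last vowel of the stem is a high vowel (*gipaju*, *vi*); -nak when the last vowel of the stem is a non-high vowel (*nipae*, *tapikja*).
Since the last vowel of *azopu* is /u/ (a high vowel), it takes -gu, giving *azopugu*.
Since the last vowel of *je* is /e/ (a non-high vowel), it takes -nak, giving *jenak*.

azopugu, jenak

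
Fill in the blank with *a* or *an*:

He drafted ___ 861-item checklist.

an

The indefinite article is chosen by the initial *sound* of the following word, not its spelling.
The number *861* is spoken "eight hundred …", beginning with /eɪt/ — a vowel sound.
So the article is *an*: He drafted an 861-item checklist.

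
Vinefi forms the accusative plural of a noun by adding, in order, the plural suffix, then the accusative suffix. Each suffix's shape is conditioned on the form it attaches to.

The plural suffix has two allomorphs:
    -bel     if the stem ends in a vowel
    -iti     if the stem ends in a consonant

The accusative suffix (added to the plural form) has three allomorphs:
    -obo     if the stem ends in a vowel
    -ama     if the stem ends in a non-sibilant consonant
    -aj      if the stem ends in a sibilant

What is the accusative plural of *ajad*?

ajaditiobo

Since the final sound of *ajad* is /d/ (a consonant), it takes -iti, giving *ajaditi*.
The final sound of the plural form *ajaditi* is /i/, which is a vowel, so the accusative suffix is -obo, giving *ajaditiobo*.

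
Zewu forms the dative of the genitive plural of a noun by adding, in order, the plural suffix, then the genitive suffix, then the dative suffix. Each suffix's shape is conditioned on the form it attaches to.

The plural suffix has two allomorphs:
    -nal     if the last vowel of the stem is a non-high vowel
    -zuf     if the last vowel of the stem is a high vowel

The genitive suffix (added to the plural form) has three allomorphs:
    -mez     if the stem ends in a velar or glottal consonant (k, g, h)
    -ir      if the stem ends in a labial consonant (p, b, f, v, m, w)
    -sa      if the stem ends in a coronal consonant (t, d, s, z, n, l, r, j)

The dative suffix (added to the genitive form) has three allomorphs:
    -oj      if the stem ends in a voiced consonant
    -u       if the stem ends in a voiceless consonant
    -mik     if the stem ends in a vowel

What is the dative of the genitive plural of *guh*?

Since the last vowel of *guh* is /u/ (a high vowel), it takes -zuf, giving *guhzuf*.
The plural form *guhzuf*: final consonant = /f/, labial → -ir → *guhzufir*.
The genitive form *guhzufir*: final sound = /r/, a voiced consonant → -oj → *guhzufiroj*.

guhzufiroj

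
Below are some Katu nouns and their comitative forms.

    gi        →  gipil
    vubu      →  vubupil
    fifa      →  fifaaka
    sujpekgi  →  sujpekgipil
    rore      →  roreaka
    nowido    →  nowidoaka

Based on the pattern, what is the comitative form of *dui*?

The suffix is conditioned by the last vowel: -pil when the last vowel of the stem is a high vowel (*gi*, *vubu*, *sujpekgi*); -aka when the last vowel of the stem is a non-high vowel (*fifa*, *rore*, *nowido*).
*dui* — last vowel /i/ (a high vowel) → -pil → *duipil*.

duipil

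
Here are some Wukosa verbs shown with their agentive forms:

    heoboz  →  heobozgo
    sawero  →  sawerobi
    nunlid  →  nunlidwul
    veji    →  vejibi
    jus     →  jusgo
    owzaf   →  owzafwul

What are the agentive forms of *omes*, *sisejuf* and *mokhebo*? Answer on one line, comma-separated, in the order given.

Looking at the final sound of each stem: -go when the stem ends in a sibilant (*heoboz*, *jus*); -wul when the stem ends in a non-sibilant consonant (*nunlid*, *owzaf*); -bi when the stem ends in a vowel (*sawero*, *veji*).
Since the final sound of *omes* is /s/ (a sibilant), it takes -go, giving *omesgo*.
Since the final sound of *sisejuf* is /f/ (a non-sibilant consonant), it takes -wul, giving *sisejufwul*.
*mokhebo* — final sound /o/ (a vowel) → -bi → *mokhebobi*.

omesgo, sisejufwul, mokhebobi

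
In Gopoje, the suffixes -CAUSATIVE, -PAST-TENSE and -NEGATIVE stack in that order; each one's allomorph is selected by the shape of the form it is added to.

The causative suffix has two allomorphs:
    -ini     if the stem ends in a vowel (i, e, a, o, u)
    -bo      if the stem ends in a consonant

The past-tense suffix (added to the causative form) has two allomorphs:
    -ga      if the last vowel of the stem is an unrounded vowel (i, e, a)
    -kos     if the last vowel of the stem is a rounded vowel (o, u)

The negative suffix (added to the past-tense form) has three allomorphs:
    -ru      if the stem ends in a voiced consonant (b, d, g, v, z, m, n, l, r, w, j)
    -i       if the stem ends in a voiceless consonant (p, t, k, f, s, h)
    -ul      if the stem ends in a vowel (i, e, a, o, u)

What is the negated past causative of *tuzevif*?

tuzevifbokosi

*tuzevif*: final sound = /f/, a consonant → -bo → *tuzevifbo*.
The last vowel of the causative form *tuzevifbo* is /o/, which is a rounded vowel, so the past-tense suffix is -kos, giving *tuzevifbokos*.
The past-tense form *tuzevifbokos* — final sound /s/ (a voiceless consonant) → -i → *tuzevifbokosi*.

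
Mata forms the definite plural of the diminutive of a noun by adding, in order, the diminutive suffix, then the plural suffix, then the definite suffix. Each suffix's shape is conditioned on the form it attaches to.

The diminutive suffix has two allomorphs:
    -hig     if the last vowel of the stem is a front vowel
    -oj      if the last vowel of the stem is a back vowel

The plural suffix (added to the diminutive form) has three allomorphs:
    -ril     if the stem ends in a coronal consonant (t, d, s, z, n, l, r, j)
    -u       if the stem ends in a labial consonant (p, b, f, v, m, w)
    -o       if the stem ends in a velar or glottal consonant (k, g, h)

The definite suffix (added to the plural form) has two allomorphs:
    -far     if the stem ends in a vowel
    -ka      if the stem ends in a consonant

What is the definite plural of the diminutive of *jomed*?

jomedhigofar

Since the last vowel of *jomed* is /e/ (a front vowel), it takes -hig, giving *jomedhig*.
The diminutive form *jomedhig* — final consonant /g/ (velar/glottal) → -o → *jomedhigo*.
Since the final sound of the plural form *jomedhigo* is /o/ (a vowel), it takes -far, giving *jomedhigofar*.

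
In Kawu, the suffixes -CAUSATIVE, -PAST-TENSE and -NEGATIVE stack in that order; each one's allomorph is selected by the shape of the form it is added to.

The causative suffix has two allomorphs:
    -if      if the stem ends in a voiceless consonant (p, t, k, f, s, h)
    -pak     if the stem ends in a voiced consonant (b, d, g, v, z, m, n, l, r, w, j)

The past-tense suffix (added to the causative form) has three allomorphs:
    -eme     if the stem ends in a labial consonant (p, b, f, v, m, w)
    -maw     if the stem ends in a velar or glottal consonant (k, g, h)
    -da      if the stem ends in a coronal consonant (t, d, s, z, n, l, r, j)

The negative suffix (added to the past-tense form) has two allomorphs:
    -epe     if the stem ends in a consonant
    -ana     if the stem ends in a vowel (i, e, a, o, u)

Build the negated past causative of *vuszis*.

vuszisifemeana

The final consonant of *vuszis* is /s/, which is voiceless, so the causative suffix is -if, giving *vuszisif*.
The causative form *vuszisif*: final consonant = /f/, labial → -eme → *vuszisifeme*.
The final sound of the past-tense form *vuszisifeme* is /e/, which is a vowel, so the negative suffix is -ana, giving *vuszisifemeana*.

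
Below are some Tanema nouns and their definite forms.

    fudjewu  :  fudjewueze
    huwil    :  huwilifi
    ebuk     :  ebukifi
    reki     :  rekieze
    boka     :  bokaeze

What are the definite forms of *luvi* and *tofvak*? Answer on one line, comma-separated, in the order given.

The alternation tracks the final sound of the stem — -ifi when the stem ends in a consonant (*huwil*, *ebuk*); -eze when the stem ends in a vowel (*fudjewu*, *reki*, *boka*).
The final sound of *luvi* is /i/, which is a vowel, so the suffix is -eze, giving *luvieze*.
The final sound of *tofvak* is /k/, which is a consonant, so the suffix is -ifi, giving *tofvakifi*.

luvieze, tofvakifi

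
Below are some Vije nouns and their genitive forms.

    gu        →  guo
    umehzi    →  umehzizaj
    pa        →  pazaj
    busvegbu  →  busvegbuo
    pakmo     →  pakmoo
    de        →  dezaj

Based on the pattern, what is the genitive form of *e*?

ezaj

The alternation tracks the last vowel of the stem — -o when the last vowel of the stem is a rounded vowel (*gu*, *busvegbu*, *pakmo*); -zaj when the last vowel of the stem is an unrounded vowel (*umehzi*, *pa*, *de*).
Since the last vowel of *e* is /e/ (an unrounded vowel), it takes -zaj, giving *ezaj*.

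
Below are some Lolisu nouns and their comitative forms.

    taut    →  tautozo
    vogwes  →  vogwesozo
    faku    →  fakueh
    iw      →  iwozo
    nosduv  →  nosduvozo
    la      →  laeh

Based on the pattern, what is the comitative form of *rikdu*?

The suffix is conditioned by the final sound: -ozo when the stem ends in a consonant (*taut*, *vogwes*, *iw*, *nosduv*); -eh when the stem ends in a vowel (*faku*, *la*).
*rikdu*: final sound = /u/, a vowel → -eh → *rikdueh*.

rikdueh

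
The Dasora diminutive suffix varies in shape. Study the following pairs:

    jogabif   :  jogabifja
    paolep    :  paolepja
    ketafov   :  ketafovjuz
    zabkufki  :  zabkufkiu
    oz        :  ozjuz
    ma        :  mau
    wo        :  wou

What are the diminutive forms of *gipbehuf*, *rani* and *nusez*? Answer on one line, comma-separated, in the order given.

The alternation tracks the final sound of the stem — -ja when the stem ends in a voiceless consonant (*jogabif*, *paolep*); -juz when the stem ends in a voiced consonant (*ketafov*, *oz*); -u when the stem ends in a vowel (*zabkufki*, *ma*, *wo*).
Since the final sound of *gipbehuf* is /f/ (a voiceless consonant), it takes -ja, giving *gipbehufja*.
Since the final sound of *rani* is /i/ (a vowel), it takes -u, giving *raniu*.
Since the final sound of *nusez* is /z/ (a voiced consonant), it takes -juz, giving *nusezjuz*.

gipbehufja, raniu, nusezjuz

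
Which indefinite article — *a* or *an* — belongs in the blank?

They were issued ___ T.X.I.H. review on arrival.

a

The indefinite article is chosen by the initial *sound* of the following word, not its spelling.
The initialism *T.X.I.H.* is read letter by letter; the first letter, T, is pronounced /tiː/, which begins with a consonant sound.
So the article is *a*: They were issued a T.X.I.H. review on arrival.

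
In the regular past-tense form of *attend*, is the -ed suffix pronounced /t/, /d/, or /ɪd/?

The stem *attend* ends in /t/ or /d/.
The -ed suffix is realized as /ɪd/ after /t, d/; as /t/ after other voiceless consonants; and as /d/ after other voiced sounds.
So -ed on *attend* is pronounced /ɪd/.

/ɪd/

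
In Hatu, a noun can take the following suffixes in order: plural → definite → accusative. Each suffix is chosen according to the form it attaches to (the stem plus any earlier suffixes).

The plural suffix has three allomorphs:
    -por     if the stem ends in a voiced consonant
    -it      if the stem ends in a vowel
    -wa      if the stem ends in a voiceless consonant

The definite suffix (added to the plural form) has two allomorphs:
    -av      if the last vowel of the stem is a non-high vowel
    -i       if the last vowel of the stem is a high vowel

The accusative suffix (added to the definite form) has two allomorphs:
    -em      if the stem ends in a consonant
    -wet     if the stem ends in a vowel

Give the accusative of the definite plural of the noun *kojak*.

kojakwaavem

*kojak*: final sound = /k/, a voiceless consonant → -wa → *kojakwa*.
The plural form *kojakwa* — last vowel /a/ (a non-high vowel) → -av → *kojakwaav*.
Since the final sound of the definite form *kojakwaav* is /v/ (a consonant), it takes -em, giving *kojakwaavem*.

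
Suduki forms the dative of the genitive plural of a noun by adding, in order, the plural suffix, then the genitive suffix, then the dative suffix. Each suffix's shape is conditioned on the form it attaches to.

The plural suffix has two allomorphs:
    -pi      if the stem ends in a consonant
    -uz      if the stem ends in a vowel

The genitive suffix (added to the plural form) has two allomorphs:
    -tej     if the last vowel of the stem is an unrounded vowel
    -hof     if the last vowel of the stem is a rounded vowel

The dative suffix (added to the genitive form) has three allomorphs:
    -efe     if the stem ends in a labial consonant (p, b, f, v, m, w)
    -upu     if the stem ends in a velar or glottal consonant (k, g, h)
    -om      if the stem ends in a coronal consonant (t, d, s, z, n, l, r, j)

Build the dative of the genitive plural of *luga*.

*luga* — final sound /a/ (a vowel) → -uz → *lugauz*.
Since the last vowel of the plural form *lugauz* is /u/ (a rounded vowel), it takes -hof, giving *lugauzhof*.
The genitive form *lugauzhof* — final consonant /f/ (labial) → -efe → *lugauzhofefe*.

lugauzhofefe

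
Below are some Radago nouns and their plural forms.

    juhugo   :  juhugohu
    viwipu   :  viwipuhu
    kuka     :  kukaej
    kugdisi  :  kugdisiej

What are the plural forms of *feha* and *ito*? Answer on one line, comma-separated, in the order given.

The suffix is conditioned by the last vowel: -hu when the last vowel of the stem is a rounded vowel (*juhugo*, *viwipu*); -ej when the last vowel of the stem is an unrounded vowel (*kuka*, *kugdisi*).
*feha* — last vowel /a/ (an unrounded vowel) → -ej → *fehaej*.
The last vowel of *ito* is /o/, which is a rounded vowel, so the suffix is -hu, giving *itohu*.

fehaej, itohu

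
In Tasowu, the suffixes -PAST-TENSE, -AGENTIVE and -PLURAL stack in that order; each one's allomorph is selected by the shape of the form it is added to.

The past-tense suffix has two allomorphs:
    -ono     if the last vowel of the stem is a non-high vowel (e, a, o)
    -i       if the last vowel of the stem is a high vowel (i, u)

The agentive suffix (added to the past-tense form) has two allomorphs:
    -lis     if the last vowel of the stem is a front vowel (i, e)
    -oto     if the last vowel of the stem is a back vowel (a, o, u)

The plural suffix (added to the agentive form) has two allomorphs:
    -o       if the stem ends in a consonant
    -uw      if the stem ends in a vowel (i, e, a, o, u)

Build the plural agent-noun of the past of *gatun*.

*gatun*: last vowel = /u/, a high vowel → -i → *gatuni*.
The last vowel of the past-tense form *gatuni* is /i/, which is a front vowel, so the agentive suffix is -lis, giving *gatunilis*.
The agentive form *gatunilis*: final sound = /s/, a consonant → -o → *gatuniliso*.

gatuniliso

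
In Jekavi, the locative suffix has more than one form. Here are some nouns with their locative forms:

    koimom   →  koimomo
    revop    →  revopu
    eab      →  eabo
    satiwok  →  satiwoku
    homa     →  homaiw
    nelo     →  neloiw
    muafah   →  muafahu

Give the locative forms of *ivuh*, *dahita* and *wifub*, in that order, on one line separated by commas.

The alternation tracks the final sound of the stem — -u when the stem ends in a voiceless consonant (*revop*, *satiwok*, *muafah*); -o when the stem ends in a voiced consonant (*koimom*, *eab*); -iw when the stem ends in a vowel (*homa*, *nelo*).
The final sound of *ivuh* is /h/, which is a voiceless consonant, so the suffix is -u, giving *ivuhu*.
The final sound of *dahita* is /a/, which is a vowel, so the suffix is -iw, giving *dahitaiw*.
The final sound of *wifub* is /b/, which is a voiced consonant, so the suffix is -o, giving *wifubo*.

ivuhu, dahitaiw, wifubo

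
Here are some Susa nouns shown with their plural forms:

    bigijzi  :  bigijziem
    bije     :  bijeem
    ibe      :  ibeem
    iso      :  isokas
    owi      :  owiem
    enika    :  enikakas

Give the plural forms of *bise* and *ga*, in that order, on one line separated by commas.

biseem, gakas

The pattern is front/back vowel harmony: -em when the last vowel of the stem is a front vowel (*bigijzi*, *bije*, *ibe*, *owi*); -kas when the last vowel of the stem is a back vowel (*iso*, *enika*).
Since the last vowel of *bise* is /e/ (a front vowel), it takes -em, giving *biseem*.
The last vowel of *ga* is /a/, which is a back vowel, so the suffix is -kas, giving *gakas*.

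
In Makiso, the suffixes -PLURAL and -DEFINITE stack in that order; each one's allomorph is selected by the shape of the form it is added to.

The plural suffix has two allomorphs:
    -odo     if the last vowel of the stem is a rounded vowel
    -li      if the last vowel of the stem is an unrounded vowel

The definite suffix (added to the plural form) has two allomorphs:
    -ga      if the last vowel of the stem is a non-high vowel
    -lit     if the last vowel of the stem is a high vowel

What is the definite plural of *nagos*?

nagosodoga

Since the last vowel of *nagos* is /o/ (a rounded vowel), it takes -odo, giving *nagosodo*.
Since the last vowel of the plural form *nagosodo* is /o/ (a non-high vowel), it takes -ga, giving *nagosodoga*.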